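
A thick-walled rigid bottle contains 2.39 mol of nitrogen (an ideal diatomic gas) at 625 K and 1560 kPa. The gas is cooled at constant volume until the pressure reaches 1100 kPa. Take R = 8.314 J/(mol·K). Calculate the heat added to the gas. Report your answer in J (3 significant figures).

Constant volume ⇒ W = 0, so Q = ΔU = nCᵥΔT with Cᵥ = 5R/2 = 20.79 J/(mol·K).
At constant V, T₂/T₁ = P₂/P₁ ⇒ ΔT = T₁(P₂/P₁ − 1) = 625·(1100/1560 − 1) = -184.3 K.
ΔU = (2.39)(20.79)(-184.3) = -9155 J.

Q ≈ -9160 J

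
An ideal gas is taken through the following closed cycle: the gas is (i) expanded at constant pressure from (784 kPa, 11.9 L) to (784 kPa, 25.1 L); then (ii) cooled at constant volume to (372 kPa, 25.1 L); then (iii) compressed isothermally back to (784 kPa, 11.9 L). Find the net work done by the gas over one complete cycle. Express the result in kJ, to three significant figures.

W_net ≈ 3.38 kJ

Leg (i): W = PΔV = (784)(25.1 − 11.9) = 10349 J.
Leg (ii): W = 0.
Leg (iii): W = PᵢVᵢ ln(V_f/Vᵢ) = (9337) ln(11.9/25.1) = -6969 J.
W_net = 10349 − 6969 = 3380 J.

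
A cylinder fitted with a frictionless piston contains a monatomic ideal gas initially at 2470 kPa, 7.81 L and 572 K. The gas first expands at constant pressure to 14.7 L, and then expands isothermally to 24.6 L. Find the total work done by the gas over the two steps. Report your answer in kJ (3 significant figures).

Step 1 (isobaric): W = PΔV = (2470 kPa)(14.7 − 7.81 L) = 17018 J.
After step 1: P = 2470 kPa, V = 14.7 L, T = 1077 K.
Step 2 (isothermal): W = P₁V₁ ln(V₂/V₁) = (36309) ln(24.6/14.7) = 18695 J.
W_total = 17018 + 18695 = 35714 J.

W_total ≈ 35.7 kJ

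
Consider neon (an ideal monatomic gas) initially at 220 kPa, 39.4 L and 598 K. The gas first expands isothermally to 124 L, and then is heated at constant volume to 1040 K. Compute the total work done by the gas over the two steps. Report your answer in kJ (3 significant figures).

Step 1 (isothermal): W = P₁V₁ ln(V₂/V₁) = (8668) ln(124/39.4) = 9938 J.
Step 2 (isochoric): W = 0 (constant volume).
W_total = 9938 + 0 = 9938 J.

W_total ≈ 9.94 kJ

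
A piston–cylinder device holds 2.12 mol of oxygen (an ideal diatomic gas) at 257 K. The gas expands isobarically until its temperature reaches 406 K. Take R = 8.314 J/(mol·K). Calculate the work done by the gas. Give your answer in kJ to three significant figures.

W ≈ 2.63 kJ

Isobaric: W = P ΔV = nR ΔT.
W = (2.12)(8.314)(406 − 257) = 2626 J.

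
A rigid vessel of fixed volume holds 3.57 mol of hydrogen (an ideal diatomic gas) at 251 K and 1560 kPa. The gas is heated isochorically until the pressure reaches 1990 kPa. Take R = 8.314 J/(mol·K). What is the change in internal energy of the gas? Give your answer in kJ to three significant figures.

Constant volume ⇒ W = 0, so Q = ΔU = nCᵥΔT with Cᵥ = 5R/2 = 20.79 J/(mol·K).
At constant V, T₂/T₁ = P₂/P₁ ⇒ ΔT = T₁(P₂/P₁ − 1) = 251·(1990/1560 − 1) = 69.19 K.
ΔU = (3.57)(20.79)(69.19) = 5134 J.

ΔU ≈ 5.13 kJ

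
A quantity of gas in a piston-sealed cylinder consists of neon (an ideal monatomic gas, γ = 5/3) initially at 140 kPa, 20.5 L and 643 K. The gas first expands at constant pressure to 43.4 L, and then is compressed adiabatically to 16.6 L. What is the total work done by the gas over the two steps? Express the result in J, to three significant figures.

W_total ≈ -4980 J

Step 1 (isobaric): W = PΔV = (140 kPa)(43.4 − 20.5 L) = 3206 J.
After step 1: P = 140 kPa, V = 43.4 L, T = 1361 K.
Step 2 (adiabatic): W = (P₁V₁ − P₂V₂)/(γ−1) = (6076 − 11531)/0.667 = -8183 J.
W_total = 3206 − 8183 = -4977 J.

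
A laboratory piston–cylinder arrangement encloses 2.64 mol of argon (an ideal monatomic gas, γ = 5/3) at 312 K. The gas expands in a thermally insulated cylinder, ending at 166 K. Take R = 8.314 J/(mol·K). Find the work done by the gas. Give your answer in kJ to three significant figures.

W ≈ 4.81 kJ

Adiabatic ⇒ Q = 0, so W_by = −ΔU = nCᵥ(T₁ − T₂).
Cᵥ = 3R/2 = 12.47 J/(mol·K).
W = (2.64)(12.47)(312 − 166) = 4807 J.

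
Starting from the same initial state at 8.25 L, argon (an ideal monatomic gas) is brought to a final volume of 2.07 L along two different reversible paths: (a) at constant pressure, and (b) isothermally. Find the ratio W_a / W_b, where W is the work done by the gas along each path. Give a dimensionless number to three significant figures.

Path (a) isobaric: W = P₁(V₂ − V₁) → W_a/(P₁V₁) = -0.7491.
Path (b) isothermal: W = P₁V₁ ln(V₂/V₁) → W_b/(P₁V₁) = -1.383.
W_a / W_b = -0.7491 / -1.383 = 0.5418.

W_a / W_b ≈ 0.542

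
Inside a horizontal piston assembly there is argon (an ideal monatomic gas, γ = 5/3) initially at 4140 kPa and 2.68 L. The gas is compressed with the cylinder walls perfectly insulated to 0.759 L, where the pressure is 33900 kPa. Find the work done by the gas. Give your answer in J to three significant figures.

W ≈ -22000 J

Adiabatic: W = (P₁V₁ − P₂V₂)/(γ − 1) with γ = 5/3.
P₁V₁ = 11095 J, P₂V₂ = 25730 J.
W = (11095 − 25730) / 0.6667 = -21952 J.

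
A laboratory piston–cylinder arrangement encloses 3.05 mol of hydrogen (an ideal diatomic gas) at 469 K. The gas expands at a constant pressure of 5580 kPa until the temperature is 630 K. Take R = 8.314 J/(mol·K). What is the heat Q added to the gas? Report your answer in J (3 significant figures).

Isobaric: W = nRΔT = (3.05)(8.314)(161) = 4083 J.
ΔU = nCᵥΔT with Cᵥ = 5R/2: ΔU = (3.05)(20.79)(161) = 10206 J.
Q = ΔU + W = 10206 + 4083 = 14289 J.

Q ≈ 14300 J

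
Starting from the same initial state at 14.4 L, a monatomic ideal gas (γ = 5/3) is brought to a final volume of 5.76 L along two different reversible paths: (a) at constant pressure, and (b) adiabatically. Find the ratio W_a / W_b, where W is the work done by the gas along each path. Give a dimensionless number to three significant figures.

W_a / W_b ≈ 0.475

Path (a) isobaric: W = P₁(V₂ − V₁) → W_a/(P₁V₁) = -0.6.
Path (b) adiabatic: W = P₁V₁(1 − (V₁/V₂)^(γ−1))/(γ−1) → W_b/(P₁V₁) = -1.263.
W_a / W_b = -0.6 / -1.263 = 0.4751.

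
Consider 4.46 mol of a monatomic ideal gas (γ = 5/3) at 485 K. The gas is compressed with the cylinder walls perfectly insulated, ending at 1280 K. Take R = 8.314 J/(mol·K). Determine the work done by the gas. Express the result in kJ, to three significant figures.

Adiabatic ⇒ Q = 0, so W_by = −ΔU = nCᵥ(T₁ − T₂).
Cᵥ = 3R/2 = 12.47 J/(mol·K).
W = (4.46)(12.47)(485 − 1280) = -44218 J.

W ≈ -44.2 kJ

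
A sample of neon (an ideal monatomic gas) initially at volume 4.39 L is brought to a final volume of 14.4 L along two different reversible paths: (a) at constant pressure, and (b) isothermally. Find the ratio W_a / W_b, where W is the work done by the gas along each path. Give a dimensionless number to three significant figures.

W_a / W_b ≈ 1.92

Path (a) isobaric: W = P₁(V₂ − V₁) → W_a/(P₁V₁) = 2.28.
Path (b) isothermal: W = P₁V₁ ln(V₂/V₁) → W_b/(P₁V₁) = 1.188.
W_a / W_b = 2.28 / 1.188 = 1.92.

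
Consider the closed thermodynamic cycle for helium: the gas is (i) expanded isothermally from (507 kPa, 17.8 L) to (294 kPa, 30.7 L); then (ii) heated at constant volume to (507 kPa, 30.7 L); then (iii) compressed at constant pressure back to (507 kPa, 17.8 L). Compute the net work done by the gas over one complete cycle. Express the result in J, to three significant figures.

Leg (i): W = PᵢVᵢ ln(V_f/Vᵢ) = (9025) ln(30.7/17.8) = 4919 J.
Leg (ii): W = 0.
Leg (iii): W = PΔV = (507)(17.8 − 30.7) = -6540 J.
W_net = 4919 − 6540 = -1621 J.

W_net ≈ -1620 J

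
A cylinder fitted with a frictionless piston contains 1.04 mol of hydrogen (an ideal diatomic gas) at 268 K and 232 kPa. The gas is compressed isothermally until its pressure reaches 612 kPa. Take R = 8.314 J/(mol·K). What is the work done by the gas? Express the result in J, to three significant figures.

Isothermal process: W = nRT ln(V₂/V₁) = nRT ln(P₁/P₂).
W = (1.04)(8.314)(268) × ln(232/612)
  = 2317 × ln(0.3791) = 2317 × -0.97
W_by_gas = -2248 J.

W ≈ -2250 J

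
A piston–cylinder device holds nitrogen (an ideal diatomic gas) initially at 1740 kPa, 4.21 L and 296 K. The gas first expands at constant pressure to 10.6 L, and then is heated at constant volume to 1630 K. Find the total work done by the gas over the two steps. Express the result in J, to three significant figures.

W_total ≈ 11100 J

Step 1 (isobaric): W = PΔV = (1740 kPa)(10.6 − 4.21 L) = 11119 J.
Step 2 (isochoric): W = 0 (constant volume).
W_total = 11119 + 0 = 11119 J.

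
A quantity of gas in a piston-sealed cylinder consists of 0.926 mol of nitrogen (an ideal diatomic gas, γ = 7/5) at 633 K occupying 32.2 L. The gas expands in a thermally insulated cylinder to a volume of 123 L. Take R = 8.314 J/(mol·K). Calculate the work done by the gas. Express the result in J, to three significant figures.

W ≈ 5060 J

Adiabatic: TV^(γ−1) = const with γ = 7/5.
T₂ = T₁ (V₁/V₂)^(γ−1) = 633 × (32.2/123)^0.4 = 633 × 0.585 = 370.3 K.
W_by = nCᵥ(T₁ − T₂) = (0.926)(20.79)(633 − 370.3) = 5056 J.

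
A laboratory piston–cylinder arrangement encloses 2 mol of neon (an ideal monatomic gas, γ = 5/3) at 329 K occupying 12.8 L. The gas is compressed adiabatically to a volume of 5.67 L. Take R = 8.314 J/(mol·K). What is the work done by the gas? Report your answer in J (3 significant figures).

W ≈ -5920 J

Adiabatic: TV^(γ−1) = const with γ = 5/3.
T₂ = T₁ (V₁/V₂)^(γ−1) = 329 × (12.8/5.67)^0.667 = 329 × 1.721 = 566.2 K.
W_by = nCᵥ(T₁ − T₂) = (2)(12.47)(329 − 566.2) = -5916 J.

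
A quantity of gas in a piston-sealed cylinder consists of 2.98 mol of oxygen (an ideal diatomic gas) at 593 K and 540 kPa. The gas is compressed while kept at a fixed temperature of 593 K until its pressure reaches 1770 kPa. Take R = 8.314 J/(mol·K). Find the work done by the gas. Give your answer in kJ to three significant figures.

Isothermal process: W = nRT ln(V₂/V₁) = nRT ln(P₁/P₂).
W = (2.98)(8.314)(593) × ln(540/1770)
  = 14692 × ln(0.3051) = 14692 × -1.187
W_by_gas = -17442 J.

W ≈ -17.4 kJ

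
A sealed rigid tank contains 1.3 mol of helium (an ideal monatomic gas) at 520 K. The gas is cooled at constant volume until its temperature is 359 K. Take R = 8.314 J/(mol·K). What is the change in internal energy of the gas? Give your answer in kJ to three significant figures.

Constant volume ⇒ W = 0, so Q = ΔU = nCᵥΔT with Cᵥ = 3R/2 = 12.47 J/(mol·K).
ΔU = (1.3)(12.47)(359 − 520) = -2610 J.

ΔU ≈ -2.61 kJ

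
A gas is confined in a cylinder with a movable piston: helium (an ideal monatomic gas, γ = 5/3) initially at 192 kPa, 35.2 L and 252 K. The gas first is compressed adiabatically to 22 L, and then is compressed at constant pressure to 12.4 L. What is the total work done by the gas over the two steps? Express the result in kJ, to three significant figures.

Step 1 (adiabatic): W = (P₁V₁ − P₂V₂)/(γ−1) = (6758 − 9245)/0.667 = -3730 J.
After step 1: P = 420.2 kPa, V = 22 L, T = 344.7 K.
Step 2 (isobaric): W = PΔV = (420.2 kPa)(12.4 − 22 L) = -4034 J.
W_total = -3730 − 4034 = -7765 J.

W_total ≈ -7.76 kJ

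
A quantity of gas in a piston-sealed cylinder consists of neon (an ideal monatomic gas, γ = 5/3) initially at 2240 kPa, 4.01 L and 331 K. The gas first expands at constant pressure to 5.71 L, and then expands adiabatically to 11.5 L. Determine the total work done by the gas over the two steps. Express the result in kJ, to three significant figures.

W_total ≈ 11.0 kJ

Step 1 (isobaric): W = PΔV = (2240 kPa)(5.71 − 4.01 L) = 3808 J.
After step 1: P = 2240 kPa, V = 5.71 L, T = 471.3 K.
Step 2 (adiabatic): W = (P₁V₁ − P₂V₂)/(γ−1) = (12790 − 8020)/0.667 = 7156 J.
W_total = 3808 + 7156 = 10964 J.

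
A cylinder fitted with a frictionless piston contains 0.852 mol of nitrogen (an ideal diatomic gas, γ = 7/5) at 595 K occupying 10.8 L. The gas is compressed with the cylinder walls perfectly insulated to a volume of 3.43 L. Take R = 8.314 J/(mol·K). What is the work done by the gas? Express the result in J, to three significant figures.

W ≈ -6130 J

Adiabatic: TV^(γ−1) = const with γ = 7/5.
T₂ = T₁ (V₁/V₂)^(γ−1) = 595 × (10.8/3.43)^0.4 = 595 × 1.582 = 941.4 K.
W_by = nCᵥ(T₁ − T₂) = (0.852)(20.79)(595 − 941.4) = -6134 J.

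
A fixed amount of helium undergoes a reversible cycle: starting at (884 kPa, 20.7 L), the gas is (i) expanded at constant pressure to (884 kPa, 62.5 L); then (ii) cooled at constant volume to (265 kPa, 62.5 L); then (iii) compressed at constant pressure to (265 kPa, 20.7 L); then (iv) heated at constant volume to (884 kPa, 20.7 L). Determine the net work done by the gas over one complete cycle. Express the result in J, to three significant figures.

Constant-volume legs do no work.
W(i) = (884)(62.5 − 20.7) = 36951 J; W(iii) = (265)(20.7 − 62.5) = -11077 J.
W_net = 36951 − 11077 = 25874 J (the clockwise enclosed area).

W_net ≈ 25900 J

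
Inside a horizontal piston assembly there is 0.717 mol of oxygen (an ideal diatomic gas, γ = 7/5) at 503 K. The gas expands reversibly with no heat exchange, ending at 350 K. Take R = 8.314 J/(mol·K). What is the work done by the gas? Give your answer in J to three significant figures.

Adiabatic ⇒ Q = 0, so W_by = −ΔU = nCᵥ(T₁ − T₂).
Cᵥ = 5R/2 = 20.79 J/(mol·K).
W = (0.717)(20.79)(503 − 350) = 2280 J.

W ≈ 2280 J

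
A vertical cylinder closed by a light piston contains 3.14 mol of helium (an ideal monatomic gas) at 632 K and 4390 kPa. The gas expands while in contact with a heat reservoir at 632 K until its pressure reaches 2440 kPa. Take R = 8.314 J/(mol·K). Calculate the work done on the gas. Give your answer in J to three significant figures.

W ≈ -9690 J

Isothermal process: W = nRT ln(V₂/V₁) = nRT ln(P₁/P₂).
W = (3.14)(8.314)(632) × ln(4390/2440)
  = 16499 × ln(1.799) = 16499 × 0.5873
W_by_gas = 9690 J; work on gas = −W_by = -9690 J.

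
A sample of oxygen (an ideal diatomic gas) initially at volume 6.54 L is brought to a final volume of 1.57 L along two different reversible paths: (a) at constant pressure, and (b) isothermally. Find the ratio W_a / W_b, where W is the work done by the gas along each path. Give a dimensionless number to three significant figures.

W_a / W_b ≈ 0.533

Path (a) isobaric: W = P₁(V₂ − V₁) → W_a/(P₁V₁) = -0.7599.
Path (b) isothermal: W = P₁V₁ ln(V₂/V₁) → W_b/(P₁V₁) = -1.427.
W_a / W_b = -0.7599 / -1.427 = 0.5326.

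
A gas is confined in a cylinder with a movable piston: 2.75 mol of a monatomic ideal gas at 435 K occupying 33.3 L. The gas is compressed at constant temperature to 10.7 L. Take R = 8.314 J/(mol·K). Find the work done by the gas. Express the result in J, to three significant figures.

W ≈ -11300 J

Isothermal: W = nRT ln(V₂/V₁).
W = (2.75)(8.314)(435) × ln(10.7/33.3)
  = 9946 × -1.135
W_by_gas = -11291 J.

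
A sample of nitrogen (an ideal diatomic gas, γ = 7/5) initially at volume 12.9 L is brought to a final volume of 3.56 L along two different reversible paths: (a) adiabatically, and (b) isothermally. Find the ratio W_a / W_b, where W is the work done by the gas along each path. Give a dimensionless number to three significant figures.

Path (a) adiabatic: W = P₁V₁(1 − (V₁/V₂)^(γ−1))/(γ−1) → W_a/(P₁V₁) = -1.684.
Path (b) isothermal: W = P₁V₁ ln(V₂/V₁) → W_b/(P₁V₁) = -1.287.
W_a / W_b = -1.684 / -1.287 = 1.308.

W_a / W_b ≈ 1.31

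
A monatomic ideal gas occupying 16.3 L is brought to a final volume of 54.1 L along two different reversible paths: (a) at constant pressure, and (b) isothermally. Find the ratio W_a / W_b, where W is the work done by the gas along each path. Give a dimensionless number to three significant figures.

Path (a) isobaric: W = P₁(V₂ − V₁) → W_a/(P₁V₁) = 2.319.
Path (b) isothermal: W = P₁V₁ ln(V₂/V₁) → W_b/(P₁V₁) = 1.2.
W_a / W_b = 2.319 / 1.2 = 1.933.

W_a / W_b ≈ 1.93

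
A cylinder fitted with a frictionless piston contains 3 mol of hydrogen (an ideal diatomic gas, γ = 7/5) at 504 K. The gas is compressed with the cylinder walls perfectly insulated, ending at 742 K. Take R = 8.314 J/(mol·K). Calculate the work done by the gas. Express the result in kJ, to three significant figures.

W ≈ -14.8 kJ

Adiabatic ⇒ Q = 0, so W_by = −ΔU = nCᵥ(T₁ − T₂).
Cᵥ = 5R/2 = 20.79 J/(mol·K).
W = (3)(20.79)(504 − 742) = -14840 J.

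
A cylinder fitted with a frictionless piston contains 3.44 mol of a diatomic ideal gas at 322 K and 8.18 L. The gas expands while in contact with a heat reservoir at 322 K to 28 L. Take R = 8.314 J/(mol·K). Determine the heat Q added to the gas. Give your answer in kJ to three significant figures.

Isothermal ⇒ ΔU = 0, so Q = W = nRT ln(V₂/V₁).
Q = (3.44)(8.314)(322) ln(28/8.18) = 9209 × 1.231 = 11332 J.

Q ≈ 11.3 kJ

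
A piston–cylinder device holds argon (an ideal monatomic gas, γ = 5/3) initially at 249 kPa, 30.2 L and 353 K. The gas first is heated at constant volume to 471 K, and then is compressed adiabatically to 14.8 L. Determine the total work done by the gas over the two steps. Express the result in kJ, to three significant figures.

W_total ≈ -9.16 kJ

Step 1 (isochoric): W = 0 (constant volume).
After step 1: P = 332.2 kPa (V unchanged).
Step 2 (adiabatic): W = (P₁V₁ − P₂V₂)/(γ−1) = (10034 − 16142)/0.667 = -9162 J.
W_total = 0 − 9162 = -9162 J.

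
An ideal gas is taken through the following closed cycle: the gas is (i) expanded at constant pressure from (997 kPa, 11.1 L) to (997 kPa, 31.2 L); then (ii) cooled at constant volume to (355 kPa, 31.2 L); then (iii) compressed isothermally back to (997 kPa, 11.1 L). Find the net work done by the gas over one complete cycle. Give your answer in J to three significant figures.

Leg (i): W = PΔV = (997)(31.2 − 11.1) = 20040 J.
Leg (ii): W = 0.
Leg (iii): W = PᵢVᵢ ln(V_f/Vᵢ) = (11076) ln(11.1/31.2) = -11447 J.
W_net = 20040 − 11447 = 8593 J.

W_net ≈ 8590 J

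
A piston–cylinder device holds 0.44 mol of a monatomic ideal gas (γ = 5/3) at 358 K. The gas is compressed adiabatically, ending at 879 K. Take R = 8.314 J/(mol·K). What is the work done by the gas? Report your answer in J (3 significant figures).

Adiabatic ⇒ Q = 0, so W_by = −ΔU = nCᵥ(T₁ − T₂).
Cᵥ = 3R/2 = 12.47 J/(mol·K).
W = (0.44)(12.47)(358 − 879) = -2859 J.

W ≈ -2860 J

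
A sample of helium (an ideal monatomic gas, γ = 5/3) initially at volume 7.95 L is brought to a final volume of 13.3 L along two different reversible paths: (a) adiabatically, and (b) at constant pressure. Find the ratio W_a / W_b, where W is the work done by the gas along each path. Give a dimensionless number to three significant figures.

Path (a) adiabatic: W = P₁V₁(1 − (V₁/V₂)^(γ−1))/(γ−1) → W_a/(P₁V₁) = 0.4356.
Path (b) isobaric: W = P₁(V₂ − V₁) → W_b/(P₁V₁) = 0.673.
W_a / W_b = 0.4356 / 0.673 = 0.6473.

W_a / W_b ≈ 0.647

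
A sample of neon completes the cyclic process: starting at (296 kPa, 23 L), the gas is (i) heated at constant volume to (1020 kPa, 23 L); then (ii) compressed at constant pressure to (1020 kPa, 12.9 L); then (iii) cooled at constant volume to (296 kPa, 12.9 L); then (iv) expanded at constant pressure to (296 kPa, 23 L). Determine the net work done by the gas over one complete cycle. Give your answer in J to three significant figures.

Constant-volume legs do no work.
W(ii) = (1020)(12.9 − 23) = -10302 J; W(iv) = (296)(23 − 12.9) = 2990 J.
W_net = -10302 + 2990 = -7312 J (the counter-clockwise enclosed area).

W_net ≈ -7310 J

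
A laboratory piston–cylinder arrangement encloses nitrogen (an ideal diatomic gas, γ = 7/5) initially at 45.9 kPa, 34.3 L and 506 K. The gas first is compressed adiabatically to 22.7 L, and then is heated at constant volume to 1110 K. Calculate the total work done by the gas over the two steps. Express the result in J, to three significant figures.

W_total ≈ -707 J

Step 1 (adiabatic): W = (P₁V₁ − P₂V₂)/(γ−1) = (1574 − 1857)/0.4 = -706.6 J.
Step 2 (isochoric): W = 0 (constant volume).
W_total = -706.6 + 0 = -706.6 J.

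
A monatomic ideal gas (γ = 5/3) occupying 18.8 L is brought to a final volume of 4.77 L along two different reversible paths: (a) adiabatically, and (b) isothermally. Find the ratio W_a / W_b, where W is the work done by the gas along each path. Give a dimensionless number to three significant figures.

W_a / W_b ≈ 1.64

Path (a) adiabatic: W = P₁V₁(1 − (V₁/V₂)^(γ−1))/(γ−1) → W_a/(P₁V₁) = -2.243.
Path (b) isothermal: W = P₁V₁ ln(V₂/V₁) → W_b/(P₁V₁) = -1.372.
W_a / W_b = -2.243 / -1.372 = 1.635.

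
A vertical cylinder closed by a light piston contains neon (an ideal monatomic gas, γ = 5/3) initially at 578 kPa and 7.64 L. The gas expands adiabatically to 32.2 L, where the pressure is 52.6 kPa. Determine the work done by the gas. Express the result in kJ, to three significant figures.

W ≈ 4.08 kJ

Adiabatic: W = (P₁V₁ − P₂V₂)/(γ − 1) with γ = 5/3.
P₁V₁ = 4416 J, P₂V₂ = 1694 J.
W = (4416 − 1694) / 0.6667 = 4083 J.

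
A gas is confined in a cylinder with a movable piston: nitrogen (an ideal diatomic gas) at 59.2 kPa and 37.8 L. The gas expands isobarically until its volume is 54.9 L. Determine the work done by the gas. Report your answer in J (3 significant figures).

W ≈ 1010 J

Isobaric: W = P ΔV.
W = (59.2 kPa)(54.9 − 37.8 L) = (59.2)(17.1) = 1012 J.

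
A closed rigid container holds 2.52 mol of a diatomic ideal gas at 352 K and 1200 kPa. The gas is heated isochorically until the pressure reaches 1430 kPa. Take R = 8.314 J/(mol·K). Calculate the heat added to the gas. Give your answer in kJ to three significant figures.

Q ≈ 3.53 kJ

Constant volume ⇒ W = 0, so Q = ΔU = nCᵥΔT with Cᵥ = 5R/2 = 20.79 J/(mol·K).
At constant V, T₂/T₁ = P₂/P₁ ⇒ ΔT = T₁(P₂/P₁ − 1) = 352·(1430/1200 − 1) = 67.47 K.
ΔU = (2.52)(20.79)(67.47) = 3534 J.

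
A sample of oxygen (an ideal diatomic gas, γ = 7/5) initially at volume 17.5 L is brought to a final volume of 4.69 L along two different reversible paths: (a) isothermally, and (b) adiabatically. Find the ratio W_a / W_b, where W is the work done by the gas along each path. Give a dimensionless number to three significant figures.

Path (a) isothermal: W = P₁V₁ ln(V₂/V₁) → W_a/(P₁V₁) = -1.317.
Path (b) adiabatic: W = P₁V₁(1 − (V₁/V₂)^(γ−1))/(γ−1) → W_b/(P₁V₁) = -1.733.
W_a / W_b = -1.317 / -1.733 = 0.7597.

W_a / W_b ≈ 0.760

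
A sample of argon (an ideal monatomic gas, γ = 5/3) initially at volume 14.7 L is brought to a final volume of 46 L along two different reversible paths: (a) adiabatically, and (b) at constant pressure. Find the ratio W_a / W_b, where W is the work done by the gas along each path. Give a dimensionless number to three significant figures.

Path (a) adiabatic: W = P₁V₁(1 − (V₁/V₂)^(γ−1))/(γ−1) → W_a/(P₁V₁) = 0.7989.
Path (b) isobaric: W = P₁(V₂ − V₁) → W_b/(P₁V₁) = 2.129.
W_a / W_b = 0.7989 / 2.129 = 0.3752.

W_a / W_b ≈ 0.375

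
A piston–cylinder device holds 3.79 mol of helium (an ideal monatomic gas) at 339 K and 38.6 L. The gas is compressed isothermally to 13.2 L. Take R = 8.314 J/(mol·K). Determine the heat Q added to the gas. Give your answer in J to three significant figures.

Isothermal ⇒ ΔU = 0, so Q = W = nRT ln(V₂/V₁).
Q = (3.79)(8.314)(339) ln(13.2/38.6) = 10682 × -1.073 = -11462 J.

Q ≈ -11500 J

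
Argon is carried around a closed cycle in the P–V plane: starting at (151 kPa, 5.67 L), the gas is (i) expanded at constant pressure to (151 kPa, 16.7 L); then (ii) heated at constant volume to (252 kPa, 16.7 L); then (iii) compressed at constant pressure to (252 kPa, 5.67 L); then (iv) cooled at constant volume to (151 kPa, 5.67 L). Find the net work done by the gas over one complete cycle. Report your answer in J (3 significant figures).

Constant-volume legs do no work.
W(i) = (151)(16.7 − 5.67) = 1666 J; W(iii) = (252)(5.67 − 16.7) = -2780 J.
W_net = 1666 − 2780 = -1114 J (the counter-clockwise enclosed area).

W_net ≈ -1110 J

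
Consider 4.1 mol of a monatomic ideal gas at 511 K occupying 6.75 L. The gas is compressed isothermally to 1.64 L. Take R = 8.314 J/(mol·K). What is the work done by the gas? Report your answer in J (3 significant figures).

W ≈ -24600 J

Isothermal: W = nRT ln(V₂/V₁).
W = (4.1)(8.314)(511) × ln(1.64/6.75)
  = 17419 × -1.415
W_by_gas = -24645 J.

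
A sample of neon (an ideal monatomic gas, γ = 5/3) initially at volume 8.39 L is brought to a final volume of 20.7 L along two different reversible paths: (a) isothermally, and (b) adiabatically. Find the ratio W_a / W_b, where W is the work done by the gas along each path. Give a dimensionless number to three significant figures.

W_a / W_b ≈ 1.33

Path (a) isothermal: W = P₁V₁ ln(V₂/V₁) → W_a/(P₁V₁) = 0.9031.
Path (b) adiabatic: W = P₁V₁(1 − (V₁/V₂)^(γ−1))/(γ−1) → W_b/(P₁V₁) = 0.6785.
W_a / W_b = 0.9031 / 0.6785 = 1.331.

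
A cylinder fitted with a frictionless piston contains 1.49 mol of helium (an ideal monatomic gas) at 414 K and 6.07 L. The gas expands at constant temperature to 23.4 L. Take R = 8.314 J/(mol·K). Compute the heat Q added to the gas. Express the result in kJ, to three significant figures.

Isothermal ⇒ ΔU = 0, so Q = W = nRT ln(V₂/V₁).
Q = (1.49)(8.314)(414) ln(23.4/6.07) = 5129 × 1.349 = 6920 J.

Q ≈ 6.92 kJ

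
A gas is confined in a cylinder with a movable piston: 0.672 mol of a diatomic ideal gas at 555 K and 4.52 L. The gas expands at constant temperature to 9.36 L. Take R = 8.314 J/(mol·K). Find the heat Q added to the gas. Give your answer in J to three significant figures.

Q ≈ 2260 J

Isothermal ⇒ ΔU = 0, so Q = W = nRT ln(V₂/V₁).
Q = (0.672)(8.314)(555) ln(9.36/4.52) = 3101 × 0.7279 = 2257 J.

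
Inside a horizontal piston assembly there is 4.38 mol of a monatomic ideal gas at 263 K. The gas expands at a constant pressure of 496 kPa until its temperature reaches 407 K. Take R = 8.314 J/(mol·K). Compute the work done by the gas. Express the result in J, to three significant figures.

W ≈ 5240 J

Isobaric: W = P ΔV = nR ΔT.
W = (4.38)(8.314)(407 − 263) = 5244 J.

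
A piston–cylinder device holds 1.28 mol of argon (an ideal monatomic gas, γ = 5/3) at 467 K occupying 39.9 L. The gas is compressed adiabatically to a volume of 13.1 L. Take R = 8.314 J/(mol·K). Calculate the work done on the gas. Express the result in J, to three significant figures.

Adiabatic: TV^(γ−1) = const with γ = 5/3.
T₂ = T₁ (V₁/V₂)^(γ−1) = 467 × (39.9/13.1)^0.667 = 467 × 2.101 = 981.3 K.
W_by = nCᵥ(T₁ − T₂) = (1.28)(12.47)(467 − 981.3) = -8209 J.
Work on gas = −W_by = 8209 J.

W ≈ 8210 J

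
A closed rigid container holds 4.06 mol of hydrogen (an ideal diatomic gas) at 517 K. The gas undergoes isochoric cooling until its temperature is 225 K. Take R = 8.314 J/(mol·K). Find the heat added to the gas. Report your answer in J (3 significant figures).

Constant volume ⇒ W = 0, so Q = ΔU = nCᵥΔT with Cᵥ = 5R/2 = 20.79 J/(mol·K).
ΔU = (4.06)(20.79)(225 − 517) = -24641 J.

Q ≈ -24600 J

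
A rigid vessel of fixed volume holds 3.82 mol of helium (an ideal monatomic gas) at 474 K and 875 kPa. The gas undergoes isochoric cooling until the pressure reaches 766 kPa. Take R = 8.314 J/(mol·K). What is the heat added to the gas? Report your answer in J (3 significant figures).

Q ≈ -2810 J

Constant volume ⇒ W = 0, so Q = ΔU = nCᵥΔT with Cᵥ = 3R/2 = 12.47 J/(mol·K).
At constant V, T₂/T₁ = P₂/P₁ ⇒ ΔT = T₁(P₂/P₁ − 1) = 474·(766/875 − 1) = -59.05 K.
ΔU = (3.82)(12.47)(-59.05) = -2813 J.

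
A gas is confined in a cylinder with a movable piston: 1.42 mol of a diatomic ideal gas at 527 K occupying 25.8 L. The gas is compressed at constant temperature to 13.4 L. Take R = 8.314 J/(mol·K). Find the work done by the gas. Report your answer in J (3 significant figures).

Isothermal: W = nRT ln(V₂/V₁).
W = (1.42)(8.314)(527) × ln(13.4/25.8)
  = 6222 × -0.6551
W_by_gas = -4076 J.

W ≈ -4080 J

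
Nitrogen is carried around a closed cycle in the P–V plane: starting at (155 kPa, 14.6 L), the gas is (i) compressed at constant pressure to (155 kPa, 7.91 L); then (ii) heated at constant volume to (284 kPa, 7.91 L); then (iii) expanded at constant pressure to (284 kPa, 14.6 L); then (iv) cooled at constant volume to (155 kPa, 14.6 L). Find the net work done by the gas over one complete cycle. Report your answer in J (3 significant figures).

Constant-volume legs do no work.
W(i) = (155)(7.91 − 14.6) = -1037 J; W(iii) = (284)(14.6 − 7.91) = 1900 J.
W_net = -1037 + 1900 = 863 J (the clockwise enclosed area).

W_net ≈ 863 J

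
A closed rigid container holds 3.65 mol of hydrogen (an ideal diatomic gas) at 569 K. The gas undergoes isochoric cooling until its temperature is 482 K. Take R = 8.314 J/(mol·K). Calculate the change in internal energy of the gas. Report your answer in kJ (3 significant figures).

ΔU ≈ -6.60 kJ

Constant volume ⇒ W = 0, so Q = ΔU = nCᵥΔT with Cᵥ = 5R/2 = 20.79 J/(mol·K).
ΔU = (3.65)(20.79)(482 − 569) = -6600 J.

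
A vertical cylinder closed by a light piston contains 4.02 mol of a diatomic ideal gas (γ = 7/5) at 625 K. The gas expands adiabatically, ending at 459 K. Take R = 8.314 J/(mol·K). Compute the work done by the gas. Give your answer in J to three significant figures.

W ≈ 13900 J

Adiabatic ⇒ Q = 0, so W_by = −ΔU = nCᵥ(T₁ − T₂).
Cᵥ = 5R/2 = 20.79 J/(mol·K).
W = (4.02)(20.79)(625 − 459) = 13870 J.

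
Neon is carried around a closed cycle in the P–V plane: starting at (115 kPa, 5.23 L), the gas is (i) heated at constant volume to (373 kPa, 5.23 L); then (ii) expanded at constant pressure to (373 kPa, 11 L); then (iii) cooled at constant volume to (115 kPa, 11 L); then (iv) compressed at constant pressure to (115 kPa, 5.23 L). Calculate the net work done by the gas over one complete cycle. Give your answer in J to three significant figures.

W_net ≈ 1490 J

Constant-volume legs do no work.
W(ii) = (373)(11 − 5.23) = 2152 J; W(iv) = (115)(5.23 − 11) = -663.5 J.
W_net = 2152 − 663.5 = 1489 J (the clockwise enclosed area).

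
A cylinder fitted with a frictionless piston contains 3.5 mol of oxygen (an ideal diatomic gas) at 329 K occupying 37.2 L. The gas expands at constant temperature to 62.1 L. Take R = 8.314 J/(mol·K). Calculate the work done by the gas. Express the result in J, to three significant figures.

Isothermal: W = nRT ln(V₂/V₁).
W = (3.5)(8.314)(329) × ln(62.1/37.2)
  = 9574 × 0.5124
W_by_gas = 4906 J.

W ≈ 4910 J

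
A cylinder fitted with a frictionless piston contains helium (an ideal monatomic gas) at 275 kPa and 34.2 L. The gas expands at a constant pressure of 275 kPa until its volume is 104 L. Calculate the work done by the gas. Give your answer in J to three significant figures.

Isobaric: W = P ΔV.
W = (275 kPa)(104 − 34.2 L) = (275)(69.8) = 19195 J.

W ≈ 19200 J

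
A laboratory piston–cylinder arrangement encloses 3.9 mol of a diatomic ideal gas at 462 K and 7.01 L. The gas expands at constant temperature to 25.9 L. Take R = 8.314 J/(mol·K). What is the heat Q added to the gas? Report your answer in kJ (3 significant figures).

Q ≈ 19.6 kJ

Isothermal ⇒ ΔU = 0, so Q = W = nRT ln(V₂/V₁).
Q = (3.9)(8.314)(462) ln(25.9/7.01) = 14980 × 1.307 = 19578 J.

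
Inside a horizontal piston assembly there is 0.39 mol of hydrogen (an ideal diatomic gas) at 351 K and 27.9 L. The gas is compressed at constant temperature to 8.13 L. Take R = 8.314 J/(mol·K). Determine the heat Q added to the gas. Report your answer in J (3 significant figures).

Q ≈ -1400 J

Isothermal ⇒ ΔU = 0, so Q = W = nRT ln(V₂/V₁).
Q = (0.39)(8.314)(351) ln(8.13/27.9) = 1138 × -1.233 = -1403 J.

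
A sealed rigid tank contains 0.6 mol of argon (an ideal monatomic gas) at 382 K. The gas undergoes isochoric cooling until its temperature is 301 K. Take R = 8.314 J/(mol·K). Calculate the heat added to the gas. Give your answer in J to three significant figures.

Constant volume ⇒ W = 0, so Q = ΔU = nCᵥΔT with Cᵥ = 3R/2 = 12.47 J/(mol·K).
ΔU = (0.6)(12.47)(301 − 382) = -606.1 J.

Q ≈ -606 J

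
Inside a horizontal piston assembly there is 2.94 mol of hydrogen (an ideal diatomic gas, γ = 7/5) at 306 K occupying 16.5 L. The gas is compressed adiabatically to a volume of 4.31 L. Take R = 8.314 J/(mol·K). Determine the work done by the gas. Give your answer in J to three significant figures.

Adiabatic: TV^(γ−1) = const with γ = 7/5.
T₂ = T₁ (V₁/V₂)^(γ−1) = 306 × (16.5/4.31)^0.4 = 306 × 1.711 = 523.5 K.
W_by = nCᵥ(T₁ − T₂) = (2.94)(20.79)(306 − 523.5) = -13292 J.

W ≈ -13300 J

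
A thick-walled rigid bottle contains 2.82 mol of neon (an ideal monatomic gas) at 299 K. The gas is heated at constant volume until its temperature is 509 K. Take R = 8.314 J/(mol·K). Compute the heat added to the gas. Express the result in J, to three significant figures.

Q ≈ 7390 J

Constant volume ⇒ W = 0, so Q = ΔU = nCᵥΔT with Cᵥ = 3R/2 = 12.47 J/(mol·K).
ΔU = (2.82)(12.47)(509 − 299) = 7385 J.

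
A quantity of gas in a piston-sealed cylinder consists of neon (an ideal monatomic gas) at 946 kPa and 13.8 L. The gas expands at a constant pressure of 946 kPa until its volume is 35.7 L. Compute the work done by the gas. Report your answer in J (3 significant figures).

W ≈ 20700 J

Isobaric: W = P ΔV.
W = (946 kPa)(35.7 − 13.8 L) = (946)(21.9) = 20717 J.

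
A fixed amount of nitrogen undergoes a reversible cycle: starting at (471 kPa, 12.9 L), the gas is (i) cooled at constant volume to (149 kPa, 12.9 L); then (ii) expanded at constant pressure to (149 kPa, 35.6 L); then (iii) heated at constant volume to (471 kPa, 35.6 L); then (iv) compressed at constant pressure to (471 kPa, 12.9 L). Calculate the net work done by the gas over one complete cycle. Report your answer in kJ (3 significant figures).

W_net ≈ -7.31 kJ

Constant-volume legs do no work.
W(ii) = (149)(35.6 − 12.9) = 3382 J; W(iv) = (471)(12.9 − 35.6) = -10692 J.
W_net = 3382 − 10692 = -7309 J (the counter-clockwise enclosed area).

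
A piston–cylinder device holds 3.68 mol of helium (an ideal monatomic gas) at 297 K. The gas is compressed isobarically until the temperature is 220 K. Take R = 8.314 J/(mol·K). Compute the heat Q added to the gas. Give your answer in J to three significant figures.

Isobaric: W = nRΔT = (3.68)(8.314)(-77) = -2356 J.
ΔU = nCᵥΔT with Cᵥ = 3R/2: ΔU = (3.68)(12.47)(-77) = -3534 J.
Q = ΔU + W = -3534 − 2356 = -5890 J.

Q ≈ -5890 J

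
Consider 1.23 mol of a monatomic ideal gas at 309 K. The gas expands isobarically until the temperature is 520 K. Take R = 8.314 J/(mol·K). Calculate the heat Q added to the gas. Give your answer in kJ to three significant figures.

Q ≈ 5.39 kJ

Isobaric: W = nRΔT = (1.23)(8.314)(211) = 2158 J.
ΔU = nCᵥΔT with Cᵥ = 3R/2: ΔU = (1.23)(12.47)(211) = 3237 J.
Q = ΔU + W = 3237 + 2158 = 5394 J.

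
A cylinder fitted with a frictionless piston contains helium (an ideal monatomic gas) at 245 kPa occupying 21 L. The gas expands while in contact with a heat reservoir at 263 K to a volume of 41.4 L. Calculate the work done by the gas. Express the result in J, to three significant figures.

W ≈ 3490 J

Isothermal: W = nRT ln(V₂/V₁) = P₁V₁ ln(V₂/V₁).
P₁V₁ = (245 kPa)(21 L) = 5145 J.
W = 5145 × ln(41.4/21) = 5145 × 0.6788
W_by_gas = 3492 J.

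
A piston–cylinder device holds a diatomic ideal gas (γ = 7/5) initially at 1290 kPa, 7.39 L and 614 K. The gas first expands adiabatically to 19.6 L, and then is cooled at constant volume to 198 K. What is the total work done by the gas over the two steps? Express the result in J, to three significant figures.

W_total ≈ 7700 J

Step 1 (adiabatic): W = (P₁V₁ − P₂V₂)/(γ−1) = (9533 − 6453)/0.4 = 7699 J.
Step 2 (isochoric): W = 0 (constant volume).
W_total = 7699 + 0 = 7699 J.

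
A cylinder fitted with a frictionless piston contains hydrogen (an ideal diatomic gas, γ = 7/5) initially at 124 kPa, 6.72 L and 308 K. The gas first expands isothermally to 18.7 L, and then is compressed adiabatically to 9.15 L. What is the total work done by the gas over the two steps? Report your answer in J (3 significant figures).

Step 1 (isothermal): W = P₁V₁ ln(V₂/V₁) = (833.3) ln(18.7/6.72) = 852.8 J.
After step 1: P = 44.56 kPa, V = 18.7 L, T = 308 K.
Step 2 (adiabatic): W = (P₁V₁ − P₂V₂)/(γ−1) = (833.3 − 1109)/0.4 = -689.5 J.
W_total = 852.8 − 689.5 = 163.3 J.

W_total ≈ 163 J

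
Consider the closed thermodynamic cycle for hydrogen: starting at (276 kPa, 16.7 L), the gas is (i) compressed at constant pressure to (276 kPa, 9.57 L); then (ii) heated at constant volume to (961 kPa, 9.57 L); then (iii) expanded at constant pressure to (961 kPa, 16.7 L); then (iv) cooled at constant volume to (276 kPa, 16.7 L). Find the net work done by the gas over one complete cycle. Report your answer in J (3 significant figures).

Constant-volume legs do no work.
W(i) = (276)(9.57 − 16.7) = -1968 J; W(iii) = (961)(16.7 − 9.57) = 6852 J.
W_net = -1968 + 6852 = 4884 J (the clockwise enclosed area).

W_net ≈ 4880 J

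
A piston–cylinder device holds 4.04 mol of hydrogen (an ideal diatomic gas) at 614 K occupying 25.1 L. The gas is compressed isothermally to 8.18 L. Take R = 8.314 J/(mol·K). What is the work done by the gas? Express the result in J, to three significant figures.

W ≈ -23100 J

Isothermal: W = nRT ln(V₂/V₁).
W = (4.04)(8.314)(614) × ln(8.18/25.1)
  = 20623 × -1.121
W_by_gas = -23122 J.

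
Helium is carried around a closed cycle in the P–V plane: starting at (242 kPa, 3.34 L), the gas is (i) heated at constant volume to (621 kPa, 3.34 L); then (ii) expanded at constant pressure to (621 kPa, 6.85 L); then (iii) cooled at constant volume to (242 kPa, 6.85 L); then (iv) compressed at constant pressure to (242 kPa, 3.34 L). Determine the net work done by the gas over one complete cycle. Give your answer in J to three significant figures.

W_net ≈ 1330 J

Constant-volume legs do no work.
W(ii) = (621)(6.85 − 3.34) = 2180 J; W(iv) = (242)(3.34 − 6.85) = -849.4 J.
W_net = 2180 − 849.4 = 1330 J (the clockwise enclosed area).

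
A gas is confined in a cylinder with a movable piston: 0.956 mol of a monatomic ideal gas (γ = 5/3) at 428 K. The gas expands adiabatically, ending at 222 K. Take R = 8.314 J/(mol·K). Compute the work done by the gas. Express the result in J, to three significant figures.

W ≈ 2460 J

Adiabatic ⇒ Q = 0, so W_by = −ΔU = nCᵥ(T₁ − T₂).
Cᵥ = 3R/2 = 12.47 J/(mol·K).
W = (0.956)(12.47)(428 − 222) = 2456 J.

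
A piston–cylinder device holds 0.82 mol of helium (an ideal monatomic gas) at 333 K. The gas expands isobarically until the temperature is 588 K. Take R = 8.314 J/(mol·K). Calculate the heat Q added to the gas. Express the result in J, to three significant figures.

Isobaric: W = nRΔT = (0.82)(8.314)(255) = 1738 J.
ΔU = nCᵥΔT with Cᵥ = 3R/2: ΔU = (0.82)(12.47)(255) = 2608 J.
Q = ΔU + W = 2608 + 1738 = 4346 J.

Q ≈ 4350 J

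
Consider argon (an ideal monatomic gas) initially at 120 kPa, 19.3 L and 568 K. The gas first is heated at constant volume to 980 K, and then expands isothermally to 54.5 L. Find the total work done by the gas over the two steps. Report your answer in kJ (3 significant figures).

W_total ≈ 4.15 kJ

Step 1 (isochoric): W = 0 (constant volume).
After step 1: P = 207 kPa (V unchanged).
Step 2 (isothermal): W = P₁V₁ ln(V₂/V₁) = (3996) ln(54.5/19.3) = 4148 J.
W_total = 0 + 4148 = 4148 J.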